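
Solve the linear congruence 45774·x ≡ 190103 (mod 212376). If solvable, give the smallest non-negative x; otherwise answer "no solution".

gcd(45774, 212376):
212376 = 4×45774 + 29280
45774 = 1×29280 + 16494
29280 = 1×16494 + 12786
16494 = 1×12786 + 3708
12786 = 3×3708 + 1662
3708 = 2×1662 + 384
1662 = 4×384 + 126
384 = 3×126 + 6
126 = 21×6 + 0
gcd = 6, but 6 ∤ 190103, so the congruence has no solution.

no solution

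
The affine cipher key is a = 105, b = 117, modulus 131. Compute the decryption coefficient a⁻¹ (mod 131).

5

gcd(131, 105) by repeated division:
131 = 1·105 + 26
105 = 4·26 + 1
26 = 26·1 + 0
gcd = 1, so the inverse exists. Back-substitute:
1 = 105 − 4·26
1 = −4·131 + 5·105
So 105·5 ≡ 1 (mod 131).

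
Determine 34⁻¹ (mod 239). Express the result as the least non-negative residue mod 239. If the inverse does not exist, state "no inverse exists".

Apply the Euclidean algorithm to 239 and 34:
239 = 7×34 + 1
34 = 34×1 + 0
Since gcd(34, 239) = 1, back-substitute to write 1 as a combination:
1 = 239 − 7·34
Thus 34·(-7) ≡ 1 (mod 239); reducing, -7 mod 239 = 232.

232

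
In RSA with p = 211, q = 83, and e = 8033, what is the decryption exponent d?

5357

φ(n) = (p−1)(q−1) = 210·82 = 17220.
Need d with 8033·d ≡ 1 (mod 17220). Apply the extended Euclidean algorithm:
17220 = 2·8033 + 1154
8033 = 6·1154 + 1109
1154 = 1·1109 + 45
1109 = 24·45 + 29
45 = 1·29 + 16
29 = 1·16 + 13
16 = 1·13 + 3
13 = 4·3 + 1
3 = 3·1 + 0
Back-substitute:
1 = 13 − 4·3
1 = −4·16 + 5·13
1 = 5·29 − 9·16
1 = −9·45 + 14·29
1 = 14·1109 − 345·45
1 = −345·1154 + 359·1109
1 = 359·8033 − 2499·1154
1 = −2499·17220 + 5357·8033
So 8033·5357 ≡ 1 (mod 17220), hence d = 5357.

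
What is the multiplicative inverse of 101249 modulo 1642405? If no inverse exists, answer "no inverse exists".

Run Euclid on (1642405, 101249):
1642405 = 16×101249 + 22421
101249 = 4×22421 + 11565
22421 = 1×11565 + 10856
11565 = 1×10856 + 709
10856 = 15×709 + 221
709 = 3×221 + 46
221 = 4×46 + 37
46 = 1×37 + 9
37 = 4×9 + 1
9 = 9×1 + 0
gcd = 1, so the inverse exists. Back-substitute:
1 = 37 − 4·9
1 = −4·46 + 5·37
1 = 5·221 − 24·46
1 = −24·709 + 77·221
1 = 77·10856 − 1179·709
1 = −1179·11565 + 1256·10856
1 = 1256·22421 − 2435·11565
1 = −2435·101249 + 10996·22421
1 = 10996·1642405 − 178371·101249
So 101249·(-178371) ≡ 1 (mod 1642405), and -178371 ≡ 1464034 (mod 1642405).

1464034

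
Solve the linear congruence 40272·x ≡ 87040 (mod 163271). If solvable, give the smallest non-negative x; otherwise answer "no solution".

First find gcd(40272, 163271):
163271 = 4×40272 + 2183
40272 = 18×2183 + 978
2183 = 2×978 + 227
978 = 4×227 + 70
227 = 3×70 + 17
70 = 4×17 + 2
17 = 8×2 + 1
2 = 2×1 + 0
gcd = 1, so a unique solution mod 163271 exists.
Back-substitute for the Bézout coefficients:
1 = 17 − 8·2
1 = −8·70 + 33·17
1 = 33·227 − 107·70
1 = −107·978 + 461·227
1 = 461·2183 − 1029·978
1 = −1029·40272 + 18983·2183
1 = 18983·163271 − 76961·40272
So 40272·(-76961) ≡ 1 (mod 163271), giving 40272⁻¹ ≡ 86310.
x ≡ 40272⁻¹·87040 ≡ 86310·87040 ≡ 160419 (mod 163271).

160419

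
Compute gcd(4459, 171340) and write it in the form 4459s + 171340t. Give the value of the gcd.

13

Apply Euclid's algorithm to 171340 and 4459:
171340 = 38·4459 + 1898
4459 = 2·1898 + 663
1898 = 2·663 + 572
663 = 1·572 + 91
572 = 6·91 + 26
91 = 3·26 + 13
26 = 2·13 + 0
gcd(4459, 171340) = 13.
Working backward:
13 = 91 − 3·26
13 = −3·572 + 19·91
13 = 19·663 − 22·572
13 = −22·1898 + 63·663
13 = 63·4459 − 148·1898
13 = −148·171340 + 5687·4459
So 13 = (-148)·171340 + (5687)·4459.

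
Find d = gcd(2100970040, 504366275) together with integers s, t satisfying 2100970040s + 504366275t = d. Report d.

5

Apply Euclid's algorithm to 2100970040 and 504366275:
2100970040 = 4·504366275 + 83504940
504366275 = 6·83504940 + 3336635
83504940 = 25·3336635 + 89065
3336635 = 37·89065 + 41230
89065 = 2·41230 + 6605
41230 = 6·6605 + 1600
6605 = 4·1600 + 205
1600 = 7·205 + 165
205 = 1·165 + 40
165 = 4·40 + 5
40 = 8·5 + 0
gcd(2100970040, 504366275) = 5.
Back-substituting:
5 = 165 − 4·40
5 = −4·205 + 5·165
5 = 5·1600 − 39·205
5 = −39·6605 + 161·1600
5 = 161·41230 − 1005·6605
5 = −1005·89065 + 2171·41230
5 = 2171·3336635 − 81332·89065
5 = −81332·83504940 + 2035471·3336635
5 = 2035471·504366275 − 12294158·83504940
5 = −12294158·2100970040 + 51212103·504366275
So 5 = (-12294158)·2100970040 + (51212103)·504366275.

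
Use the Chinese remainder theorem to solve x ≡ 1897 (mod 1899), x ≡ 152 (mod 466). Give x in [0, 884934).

539314

Write x = 1897 + 1899·k. Then 1899·k ≡ 152 − 1897 ≡ 119 (mod 466).
Need 1899⁻¹ mod 466. Extended Euclid on (466, 35):
466 = 13×35 + 11
35 = 3×11 + 2
11 = 5×2 + 1
2 = 2×1 + 0
Back-substitute:
1 = 11 − 5·2
1 = −5·35 + 16·11
1 = 16·466 − 213·35
1899⁻¹ ≡ 253 (mod 466), so k ≡ 253·119 ≡ 283 (mod 466).
x = 1897 + 1899·283 = 539314.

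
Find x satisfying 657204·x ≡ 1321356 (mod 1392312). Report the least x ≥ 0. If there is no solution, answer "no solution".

1235

First find gcd(657204, 1392312):
1392312 = 2×657204 + 77904
657204 = 8×77904 + 33972
77904 = 2×33972 + 9960
33972 = 3×9960 + 4092
9960 = 2×4092 + 1776
4092 = 2×1776 + 540
1776 = 3×540 + 156
540 = 3×156 + 72
156 = 2×72 + 12
72 = 6×12 + 0
gcd = 12 and 12 | 1321356, so solutions exist. Divide through by 12: 54767x ≡ 110113 (mod 116026).
Now find 54767⁻¹ mod 116026:
116026 = 2·54767 + 6492
54767 = 8·6492 + 2831
6492 = 2·2831 + 830
2831 = 3·830 + 341
830 = 2·341 + 148
341 = 2·148 + 45
148 = 3·45 + 13
45 = 3·13 + 6
13 = 2·6 + 1
6 = 6·1 + 0
Back-substitute:
1 = 13 − 2·6
1 = −2·45 + 7·13
1 = 7·148 − 23·45
1 = −23·341 + 53·148
1 = 53·830 − 129·341
1 = −129·2831 + 440·830
1 = 440·6492 − 1009·2831
1 = −1009·54767 + 8512·6492
1 = 8512·116026 − 18033·54767
So 54767·(-18033) ≡ 1 (mod 116026), i.e. 54767⁻¹ ≡ 97993.
Then x ≡ 97993·110113 ≡ 1235 (mod 116026); the smallest non-negative solution is x = 1235.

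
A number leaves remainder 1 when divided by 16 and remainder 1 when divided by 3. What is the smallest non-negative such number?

Write x = 1 + 16·k. Then 16·k ≡ 1 − 1 ≡ 0 (mod 3).
Need 16⁻¹ mod 3. Extended Euclid on (3, 1):
3 = 3·1 + 0
16⁻¹ ≡ 1 (mod 3), so k ≡ 1·0 ≡ 0 (mod 3).
x = 1 + 16·0 = 1.

1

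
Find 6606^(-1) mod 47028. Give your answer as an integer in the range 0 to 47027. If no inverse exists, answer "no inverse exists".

Euclidean algorithm on 47028, 6606:
47028 = 7×6606 + 786
6606 = 8×786 + 318
786 = 2×318 + 150
318 = 2×150 + 18
150 = 8×18 + 6
18 = 3×6 + 0
Since gcd = 6 > 1, 6606 is not a unit mod 47028.

no inverse exists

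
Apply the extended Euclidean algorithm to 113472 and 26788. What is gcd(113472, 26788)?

Apply Euclid's algorithm to 113472 and 26788:
113472 = 4×26788 + 6320
26788 = 4×6320 + 1508
6320 = 4×1508 + 288
1508 = 5×288 + 68
288 = 4×68 + 16
68 = 4×16 + 4
16 = 4×4 + 0
gcd(113472, 26788) = 4.
Working backward:
4 = 68 − 4·16
4 = −4·288 + 17·68
4 = 17·1508 − 89·288
4 = −89·6320 + 373·1508
4 = 373·26788 − 1581·6320
4 = −1581·113472 + 6697·26788
So 4 = (-1581)·113472 + (6697)·26788.

4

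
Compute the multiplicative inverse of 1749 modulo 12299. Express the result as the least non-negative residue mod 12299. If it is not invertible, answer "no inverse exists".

2855

gcd(12299, 1749) by repeated division:
12299 = 7×1749 + 56
1749 = 31×56 + 13
56 = 4×13 + 4
13 = 3×4 + 1
4 = 4×1 + 0
The gcd is 1. Working backward:
1 = 13 − 3·4
1 = −3·56 + 13·13
1 = 13·1749 − 406·56
1 = −406·12299 + 2855·1749
So 1749·2855 ≡ 1 (mod 12299).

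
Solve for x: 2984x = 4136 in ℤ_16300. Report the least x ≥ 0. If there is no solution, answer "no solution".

1804

First find gcd(2984, 16300):
16300 = 5·2984 + 1380
2984 = 2·1380 + 224
1380 = 6·224 + 36
224 = 6·36 + 8
36 = 4·8 + 4
8 = 2·4 + 0
gcd = 4 and 4 | 4136, so solutions exist. Divide through by 4: 746x ≡ 1034 (mod 4075).
Now find 746⁻¹ mod 4075:
4075 = 5×746 + 345
746 = 2×345 + 56
345 = 6×56 + 9
56 = 6×9 + 2
9 = 4×2 + 1
2 = 2×1 + 0
Back-substitute:
1 = 9 − 4·2
1 = −4·56 + 25·9
1 = 25·345 − 154·56
1 = −154·746 + 333·345
1 = 333·4075 − 1819·746
So 746·(-1819) ≡ 1 (mod 4075), i.e. 746⁻¹ ≡ 2256.
Then x ≡ 2256·1034 ≡ 1804 (mod 4075); the smallest non-negative solution is x = 1804.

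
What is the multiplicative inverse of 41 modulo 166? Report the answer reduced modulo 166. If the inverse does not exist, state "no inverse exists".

Run Euclid on (166, 41):
166 = 4×41 + 2
41 = 20×2 + 1
2 = 2×1 + 0
Since gcd(41, 166) = 1, back-substitute to write 1 as a combination:
1 = 41 − 20·2
1 = −20·166 + 81·41
So 41·81 ≡ 1 (mod 166).

81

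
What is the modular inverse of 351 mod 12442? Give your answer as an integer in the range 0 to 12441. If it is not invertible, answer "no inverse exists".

1347

Apply the Euclidean algorithm to 12442 and 351:
12442 = 35*351 + 157
351 = 2*157 + 37
157 = 4*37 + 9
37 = 4*9 + 1
9 = 9*1 + 0
gcd = 1, so the inverse exists. Back-substitute:
1 = 37 − 4·9
1 = −4·157 + 17·37
1 = 17·351 − 38·157
1 = −38·12442 + 1347·351
So 351·1347 ≡ 1 (mod 12442).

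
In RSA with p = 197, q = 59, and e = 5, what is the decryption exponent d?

φ(n) = (p−1)(q−1) = 196·58 = 11368.
Need d with 5·d ≡ 1 (mod 11368). Apply the extended Euclidean algorithm:
11368 = 2273*5 + 3
5 = 1*3 + 2
3 = 1*2 + 1
2 = 2*1 + 0
Back-substitute:
1 = 3 − 2
1 = −5 + 2·3
1 = 2·11368 − 4547·5
So 5·(-4547) ≡ 1 (mod 11368), hence d ≡ -4547 ≡ 6821 (mod 11368).

6821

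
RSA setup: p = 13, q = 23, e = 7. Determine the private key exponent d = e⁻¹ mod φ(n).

φ(n) = (p−1)(q−1) = 12·22 = 264.
Need d with 7·d ≡ 1 (mod 264). Apply the extended Euclidean algorithm:
264 = 37×7 + 5
7 = 1×5 + 2
5 = 2×2 + 1
2 = 2×1 + 0
Back-substitute:
1 = 5 − 2·2
1 = −2·7 + 3·5
1 = 3·264 − 113·7
So 7·(-113) ≡ 1 (mod 264), hence d ≡ -113 ≡ 151 (mod 264).

151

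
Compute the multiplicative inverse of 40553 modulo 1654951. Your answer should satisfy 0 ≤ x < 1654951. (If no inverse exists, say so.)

Extended Euclidean algorithm:
1654951 = 40×40553 + 32831
40553 = 1×32831 + 7722
32831 = 4×7722 + 1943
7722 = 3×1943 + 1893
1943 = 1×1893 + 50
1893 = 37×50 + 43
50 = 1×43 + 7
43 = 6×7 + 1
7 = 7×1 + 0
gcd = 1, so the inverse exists. Back-substitute:
1 = 43 − 6·7
1 = −6·50 + 7·43
1 = 7·1893 − 265·50
1 = −265·1943 + 272·1893
1 = 272·7722 − 1081·1943
1 = −1081·32831 + 4596·7722
1 = 4596·40553 − 5677·32831
1 = −5677·1654951 + 231676·40553
So 40553·231676 ≡ 1 (mod 1654951).

231676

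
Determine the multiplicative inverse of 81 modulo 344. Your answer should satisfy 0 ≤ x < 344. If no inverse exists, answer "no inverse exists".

17

gcd(344, 81) by repeated division:
344 = 4·81 + 20
81 = 4·20 + 1
20 = 20·1 + 0
The gcd is 1. Working backward:
1 = 81 − 4·20
1 = −4·344 + 17·81
So 81·17 ≡ 1 (mod 344).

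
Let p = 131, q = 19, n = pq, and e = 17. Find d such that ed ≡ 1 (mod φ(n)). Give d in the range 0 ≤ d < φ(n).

φ(n) = (p−1)(q−1) = 130·18 = 2340.
Need d with 17·d ≡ 1 (mod 2340). Apply the extended Euclidean algorithm:
2340 = 137×17 + 11
17 = 1×11 + 6
11 = 1×6 + 5
6 = 1×5 + 1
5 = 5×1 + 0
Back-substitute:
1 = 6 − 5
1 = −11 + 2·6
1 = 2·17 − 3·11
1 = −3·2340 + 413·17
So 17·413 ≡ 1 (mod 2340), hence d = 413.

413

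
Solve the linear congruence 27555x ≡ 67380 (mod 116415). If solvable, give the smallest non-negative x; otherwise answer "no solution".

First find gcd(27555, 116415):
116415 = 4*27555 + 6195
27555 = 4*6195 + 2775
6195 = 2*2775 + 645
2775 = 4*645 + 195
645 = 3*195 + 60
195 = 3*60 + 15
60 = 4*15 + 0
gcd = 15 and 15 | 67380, so solutions exist. Divide through by 15: 1837x ≡ 4492 (mod 7761).
Now find 1837⁻¹ mod 7761:
7761 = 4*1837 + 413
1837 = 4*413 + 185
413 = 2*185 + 43
185 = 4*43 + 13
43 = 3*13 + 4
13 = 3*4 + 1
4 = 4*1 + 0
Back-substitute:
1 = 13 − 3·4
1 = −3·43 + 10·13
1 = 10·185 − 43·43
1 = −43·413 + 96·185
1 = 96·1837 − 427·413
1 = −427·7761 + 1804·1837
So 1837⁻¹ ≡ 1804 (mod 7761).
Then x ≡ 1804·4492 ≡ 1084 (mod 7761); the smallest non-negative solution is x = 1084.

1084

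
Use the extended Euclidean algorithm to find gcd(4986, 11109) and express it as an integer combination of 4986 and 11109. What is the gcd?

3

Apply Euclid's algorithm to 11109 and 4986:
11109 = 2·4986 + 1137
4986 = 4·1137 + 438
1137 = 2·438 + 261
438 = 1·261 + 177
261 = 1·177 + 84
177 = 2·84 + 9
84 = 9·9 + 3
9 = 3·3 + 0
gcd(4986, 11109) = 3.
Express as a combination:
3 = 84 − 9·9
3 = −9·177 + 19·84
3 = 19·261 − 28·177
3 = −28·438 + 47·261
3 = 47·1137 − 122·438
3 = −122·4986 + 535·1137
3 = 535·11109 − 1192·4986
So 3 = (535)·11109 + (-1192)·4986.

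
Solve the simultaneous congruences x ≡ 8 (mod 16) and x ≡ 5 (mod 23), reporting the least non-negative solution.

120

Write x = 8 + 16·k. Then 16·k ≡ 5 − 8 ≡ 20 (mod 23).
Need 16⁻¹ mod 23. Extended Euclid on (23, 16):
23 = 1*16 + 7
16 = 2*7 + 2
7 = 3*2 + 1
2 = 2*1 + 0
Back-substitute:
1 = 7 − 3·2
1 = −3·16 + 7·7
1 = 7·23 − 10·16
16⁻¹ ≡ 13 (mod 23), so k ≡ 13·20 ≡ 7 (mod 23).
x = 8 + 16·7 = 120.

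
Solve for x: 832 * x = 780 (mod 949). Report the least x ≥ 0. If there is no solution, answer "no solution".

First find gcd(832, 949):
949 = 1·832 + 117
832 = 7·117 + 13
117 = 9·13 + 0
gcd = 13 and 13 | 780, so solutions exist. Divide through by 13: 64x ≡ 60 (mod 73).
Now find 64⁻¹ mod 73:
73 = 1·64 + 9
64 = 7·9 + 1
9 = 9·1 + 0
Back-substitute:
1 = 64 − 7·9
1 = −7·73 + 8·64
So 64⁻¹ ≡ 8 (mod 73).
Then x ≡ 8·60 ≡ 42 (mod 73); the smallest non-negative solution is x = 42.

42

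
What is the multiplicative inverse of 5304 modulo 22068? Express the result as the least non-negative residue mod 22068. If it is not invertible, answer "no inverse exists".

no inverse exists

Euclidean algorithm on 22068, 5304:
22068 = 4*5304 + 852
5304 = 6*852 + 192
852 = 4*192 + 84
192 = 2*84 + 24
84 = 3*24 + 12
24 = 2*12 + 0
Since gcd = 12 > 1, 5304 is not a unit mod 22068.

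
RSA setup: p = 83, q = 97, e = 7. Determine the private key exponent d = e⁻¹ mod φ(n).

φ(n) = (p−1)(q−1) = 82·96 = 7872.
Need d with 7·d ≡ 1 (mod 7872). Apply the extended Euclidean algorithm:
7872 = 1124*7 + 4
7 = 1*4 + 3
4 = 1*3 + 1
3 = 3*1 + 0
Back-substitute:
1 = 4 − 3
1 = −7 + 2·4
1 = 2·7872 − 2249·7
So 7·(-2249) ≡ 1 (mod 7872), hence d ≡ -2249 ≡ 5623 (mod 7872).

5623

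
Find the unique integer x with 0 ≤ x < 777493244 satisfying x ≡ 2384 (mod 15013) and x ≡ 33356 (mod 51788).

608749508

Write x = 2384 + 15013·k. Then 15013·k ≡ 33356 − 2384 ≡ 30972 (mod 51788).
Need 15013⁻¹ mod 51788. Extended Euclid on (51788, 15013):
51788 = 3×15013 + 6749
15013 = 2×6749 + 1515
6749 = 4×1515 + 689
1515 = 2×689 + 137
689 = 5×137 + 4
137 = 34×4 + 1
4 = 4×1 + 0
Back-substitute:
1 = 137 − 34·4
1 = −34·689 + 171·137
1 = 171·1515 − 376·689
1 = −376·6749 + 1675·1515
1 = 1675·15013 − 3726·6749
1 = −3726·51788 + 12853·15013
15013⁻¹ ≡ 12853 (mod 51788), so k ≡ 12853·30972 ≡ 40548 (mod 51788).
x = 2384 + 15013·40548 = 608749508.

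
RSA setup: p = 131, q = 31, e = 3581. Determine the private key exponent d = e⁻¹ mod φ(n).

3521

φ(n) = (p−1)(q−1) = 130·30 = 3900.
Need d with 3581·d ≡ 1 (mod 3900). Apply the extended Euclidean algorithm:
3900 = 1*3581 + 319
3581 = 11*319 + 72
319 = 4*72 + 31
72 = 2*31 + 10
31 = 3*10 + 1
10 = 10*1 + 0
Back-substitute:
1 = 31 − 3·10
1 = −3·72 + 7·31
1 = 7·319 − 31·72
1 = −31·3581 + 348·319
1 = 348·3900 − 379·3581
So 3581·(-379) ≡ 1 (mod 3900), hence d ≡ -379 ≡ 3521 (mod 3900).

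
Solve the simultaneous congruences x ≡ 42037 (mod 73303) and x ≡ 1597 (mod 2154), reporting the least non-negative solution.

12356941

Write x = 42037 + 73303·k. Then 73303·k ≡ 1597 − 42037 ≡ 486 (mod 2154).
Need 73303⁻¹ mod 2154. Extended Euclid on (2154, 67):
2154 = 32·67 + 10
67 = 6·10 + 7
10 = 1·7 + 3
7 = 2·3 + 1
3 = 3·1 + 0
Back-substitute:
1 = 7 − 2·3
1 = −2·10 + 3·7
1 = 3·67 − 20·10
1 = −20·2154 + 643·67
73303⁻¹ ≡ 643 (mod 2154), so k ≡ 643·486 ≡ 168 (mod 2154).
x = 42037 + 73303·168 = 12356941.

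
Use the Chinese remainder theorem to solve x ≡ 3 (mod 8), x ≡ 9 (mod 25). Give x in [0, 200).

Write x = 3 + 8·k. Then 8·k ≡ 9 − 3 ≡ 6 (mod 25).
Need 8⁻¹ mod 25. Extended Euclid on (25, 8):
25 = 3·8 + 1
8 = 8·1 + 0
Back-substitute:
1 = 25 − 3·8
8⁻¹ ≡ 22 (mod 25), so k ≡ 22·6 ≡ 7 (mod 25).
x = 3 + 8·7 = 59.

59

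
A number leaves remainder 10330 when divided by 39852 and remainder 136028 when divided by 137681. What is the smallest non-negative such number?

Write x = 10330 + 39852·k. Then 39852·k ≡ 136028 − 10330 ≡ 125698 (mod 137681).
Need 39852⁻¹ mod 137681. Extended Euclid on (137681, 39852):
137681 = 3*39852 + 18125
39852 = 2*18125 + 3602
18125 = 5*3602 + 115
3602 = 31*115 + 37
115 = 3*37 + 4
37 = 9*4 + 1
4 = 4*1 + 0
Back-substitute:
1 = 37 − 9·4
1 = −9·115 + 28·37
1 = 28·3602 − 877·115
1 = −877·18125 + 4413·3602
1 = 4413·39852 − 9703·18125
1 = −9703·137681 + 33522·39852
39852⁻¹ ≡ 33522 (mod 137681), so k ≡ 33522·125698 ≡ 59032 (mod 137681).
x = 10330 + 39852·59032 = 2352553594.

2352553594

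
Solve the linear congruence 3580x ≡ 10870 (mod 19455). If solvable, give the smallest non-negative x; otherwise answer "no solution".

1579

First find gcd(3580, 19455):
19455 = 5×3580 + 1555
3580 = 2×1555 + 470
1555 = 3×470 + 145
470 = 3×145 + 35
145 = 4×35 + 5
35 = 7×5 + 0
gcd = 5 and 5 | 10870, so solutions exist. Divide through by 5: 716x ≡ 2174 (mod 3891).
Now find 716⁻¹ mod 3891:
3891 = 5×716 + 311
716 = 2×311 + 94
311 = 3×94 + 29
94 = 3×29 + 7
29 = 4×7 + 1
7 = 7×1 + 0
Back-substitute:
1 = 29 − 4·7
1 = −4·94 + 13·29
1 = 13·311 − 43·94
1 = −43·716 + 99·311
1 = 99·3891 − 538·716
So 716·(-538) ≡ 1 (mod 3891), i.e. 716⁻¹ ≡ 3353.
Then x ≡ 3353·2174 ≡ 1579 (mod 3891); the smallest non-negative solution is x = 1579.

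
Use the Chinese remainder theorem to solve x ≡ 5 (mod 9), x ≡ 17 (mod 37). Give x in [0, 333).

239

Write x = 5 + 9·k. Then 9·k ≡ 17 − 5 ≡ 12 (mod 37).
Need 9⁻¹ mod 37. Extended Euclid on (37, 9):
37 = 4×9 + 1
9 = 9×1 + 0
Back-substitute:
1 = 37 − 4·9
9⁻¹ ≡ 33 (mod 37), so k ≡ 33·12 ≡ 26 (mod 37).
x = 5 + 9·26 = 239.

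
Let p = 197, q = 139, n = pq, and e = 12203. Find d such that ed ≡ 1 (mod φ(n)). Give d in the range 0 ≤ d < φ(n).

φ(n) = (p−1)(q−1) = 196·138 = 27048.
Need d with 12203·d ≡ 1 (mod 27048). Apply the extended Euclidean algorithm:
27048 = 2*12203 + 2642
12203 = 4*2642 + 1635
2642 = 1*1635 + 1007
1635 = 1*1007 + 628
1007 = 1*628 + 379
628 = 1*379 + 249
379 = 1*249 + 130
249 = 1*130 + 119
130 = 1*119 + 11
119 = 10*11 + 9
11 = 1*9 + 2
9 = 4*2 + 1
2 = 2*1 + 0
Back-substitute:
1 = 9 − 4·2
1 = −4·11 + 5·9
1 = 5·119 − 54·11
1 = −54·130 + 59·119
1 = 59·249 − 113·130
1 = −113·379 + 172·249
1 = 172·628 − 285·379
1 = −285·1007 + 457·628
1 = 457·1635 − 742·1007
1 = −742·2642 + 1199·1635
1 = 1199·12203 − 5538·2642
1 = −5538·27048 + 12275·12203
So 12203·12275 ≡ 1 (mod 27048), hence d = 12275.

12275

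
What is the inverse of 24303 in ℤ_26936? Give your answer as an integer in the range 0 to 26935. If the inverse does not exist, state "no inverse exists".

25647

Extended Euclidean algorithm:
26936 = 1×24303 + 2633
24303 = 9×2633 + 606
2633 = 4×606 + 209
606 = 2×209 + 188
209 = 1×188 + 21
188 = 8×21 + 20
21 = 1×20 + 1
20 = 20×1 + 0
Since gcd(24303, 26936) = 1, back-substitute to write 1 as a combination:
1 = 21 − 20
1 = −188 + 9·21
1 = 9·209 − 10·188
1 = −10·606 + 29·209
1 = 29·2633 − 126·606
1 = −126·24303 + 1163·2633
1 = 1163·26936 − 1289·24303
So 24303·(-1289) ≡ 1 (mod 26936), and -1289 ≡ 25647 (mod 26936).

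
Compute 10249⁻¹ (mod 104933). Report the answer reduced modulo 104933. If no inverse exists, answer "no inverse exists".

16279

Extended Euclidean algorithm:
104933 = 10×10249 + 2443
10249 = 4×2443 + 477
2443 = 5×477 + 58
477 = 8×58 + 13
58 = 4×13 + 6
13 = 2×6 + 1
6 = 6×1 + 0
Since gcd(10249, 104933) = 1, back-substitute to write 1 as a combination:
1 = 13 − 2·6
1 = −2·58 + 9·13
1 = 9·477 − 74·58
1 = −74·2443 + 379·477
1 = 379·10249 − 1590·2443
1 = −1590·104933 + 16279·10249
So 10249·16279 ≡ 1 (mod 104933).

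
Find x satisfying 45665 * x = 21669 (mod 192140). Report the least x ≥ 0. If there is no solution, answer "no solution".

no solution

gcd(45665, 192140):
192140 = 4·45665 + 9480
45665 = 4·9480 + 7745
9480 = 1·7745 + 1735
7745 = 4·1735 + 805
1735 = 2·805 + 125
805 = 6·125 + 55
125 = 2·55 + 15
55 = 3·15 + 10
15 = 1·10 + 5
10 = 2·5 + 0
gcd = 5, but 5 ∤ 21669, so the congruence has no solution.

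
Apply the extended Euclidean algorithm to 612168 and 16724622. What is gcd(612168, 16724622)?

6

Repeated division:
16724622 = 27×612168 + 196086
612168 = 3×196086 + 23910
196086 = 8×23910 + 4806
23910 = 4×4806 + 4686
4806 = 1×4686 + 120
4686 = 39×120 + 6
120 = 20×6 + 0
gcd(612168, 16724622) = 6.
Express as a combination:
6 = 4686 − 39·120
6 = −39·4806 + 40·4686
6 = 40·23910 − 199·4806
6 = −199·196086 + 1632·23910
6 = 1632·612168 − 5095·196086
6 = −5095·16724622 + 139197·612168
So 6 = (-5095)·16724622 + (139197)·612168.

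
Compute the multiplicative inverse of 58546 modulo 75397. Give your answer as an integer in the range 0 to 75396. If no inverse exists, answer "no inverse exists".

gcd(75397, 58546) by repeated division:
75397 = 1·58546 + 16851
58546 = 3·16851 + 7993
16851 = 2·7993 + 865
7993 = 9·865 + 208
865 = 4·208 + 33
208 = 6·33 + 10
33 = 3·10 + 3
10 = 3·3 + 1
3 = 3·1 + 0
The gcd is 1. Working backward:
1 = 10 − 3·3
1 = −3·33 + 10·10
1 = 10·208 − 63·33
1 = −63·865 + 262·208
1 = 262·7993 − 2421·865
1 = −2421·16851 + 5104·7993
1 = 5104·58546 − 17733·16851
1 = −17733·75397 + 22837·58546
So 58546·22837 ≡ 1 (mod 75397).

22837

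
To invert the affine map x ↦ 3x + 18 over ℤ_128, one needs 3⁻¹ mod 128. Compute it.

43

Run Euclid on (128, 3):
128 = 42*3 + 2
3 = 1*2 + 1
2 = 2*1 + 0
Since gcd(3, 128) = 1, back-substitute to write 1 as a combination:
1 = 3 − 2
1 = −128 + 43·3
So 3·43 ≡ 1 (mod 128).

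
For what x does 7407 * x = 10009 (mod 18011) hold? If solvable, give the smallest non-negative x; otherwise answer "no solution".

405

First find gcd(7407, 18011):
18011 = 2*7407 + 3197
7407 = 2*3197 + 1013
3197 = 3*1013 + 158
1013 = 6*158 + 65
158 = 2*65 + 28
65 = 2*28 + 9
28 = 3*9 + 1
9 = 9*1 + 0
gcd = 1, so a unique solution mod 18011 exists.
Back-substitute for the Bézout coefficients:
1 = 28 − 3·9
1 = −3·65 + 7·28
1 = 7·158 − 17·65
1 = −17·1013 + 109·158
1 = 109·3197 − 344·1013
1 = −344·7407 + 797·3197
1 = 797·18011 − 1938·7407
So 7407·(-1938) ≡ 1 (mod 18011), giving 7407⁻¹ ≡ 16073.
x ≡ 7407⁻¹·10009 ≡ 16073·10009 ≡ 405 (mod 18011).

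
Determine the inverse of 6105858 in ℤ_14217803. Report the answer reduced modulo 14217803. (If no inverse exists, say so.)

Run Euclid on (14217803, 6105858):
14217803 = 2·6105858 + 2006087
6105858 = 3·2006087 + 87597
2006087 = 22·87597 + 78953
87597 = 1·78953 + 8644
78953 = 9·8644 + 1157
8644 = 7·1157 + 545
1157 = 2·545 + 67
545 = 8·67 + 9
67 = 7·9 + 4
9 = 2·4 + 1
4 = 4·1 + 0
gcd = 1, so the inverse exists. Back-substitute:
1 = 9 − 2·4
1 = −2·67 + 15·9
1 = 15·545 − 122·67
1 = −122·1157 + 259·545
1 = 259·8644 − 1935·1157
1 = −1935·78953 + 17674·8644
1 = 17674·87597 − 19609·78953
1 = −19609·2006087 + 449072·87597
1 = 449072·6105858 − 1366825·2006087
1 = −1366825·14217803 + 3182722·6105858
So 6105858·3182722 ≡ 1 (mod 14217803).

3182722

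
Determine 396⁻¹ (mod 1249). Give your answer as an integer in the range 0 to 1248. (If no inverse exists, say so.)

gcd(1249, 396) by repeated division:
1249 = 3×396 + 61
396 = 6×61 + 30
61 = 2×30 + 1
30 = 30×1 + 0
gcd = 1, so the inverse exists. Back-substitute:
1 = 61 − 2·30
1 = −2·396 + 13·61
1 = 13·1249 − 41·396
Hence 396⁻¹ ≡ -41 ≡ 1208 (mod 1249).

1208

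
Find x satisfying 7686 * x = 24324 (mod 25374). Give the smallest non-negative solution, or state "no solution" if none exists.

First find gcd(7686, 25374):
25374 = 3*7686 + 2316
7686 = 3*2316 + 738
2316 = 3*738 + 102
738 = 7*102 + 24
102 = 4*24 + 6
24 = 4*6 + 0
gcd = 6 and 6 | 24324, so solutions exist. Divide through by 6: 1281x ≡ 4054 (mod 4229).
Now find 1281⁻¹ mod 4229:
4229 = 3×1281 + 386
1281 = 3×386 + 123
386 = 3×123 + 17
123 = 7×17 + 4
17 = 4×4 + 1
4 = 4×1 + 0
Back-substitute:
1 = 17 − 4·4
1 = −4·123 + 29·17
1 = 29·386 − 91·123
1 = −91·1281 + 302·386
1 = 302·4229 − 997·1281
So 1281·(-997) ≡ 1 (mod 4229), i.e. 1281⁻¹ ≡ 3232.
Then x ≡ 3232·4054 ≡ 1086 (mod 4229); the smallest non-negative solution is x = 1086.

1086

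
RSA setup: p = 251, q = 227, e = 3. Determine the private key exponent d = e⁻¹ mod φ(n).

37667

φ(n) = (p−1)(q−1) = 250·226 = 56500.
Need d with 3·d ≡ 1 (mod 56500). Apply the extended Euclidean algorithm:
56500 = 18833·3 + 1
3 = 3·1 + 0
Back-substitute:
1 = 56500 − 18833·3
So 3·(-18833) ≡ 1 (mod 56500), hence d ≡ -18833 ≡ 37667 (mod 56500).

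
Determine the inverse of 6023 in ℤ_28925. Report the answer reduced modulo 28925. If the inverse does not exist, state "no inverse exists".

3962

gcd(28925, 6023) by repeated division:
28925 = 4·6023 + 4833
6023 = 1·4833 + 1190
4833 = 4·1190 + 73
1190 = 16·73 + 22
73 = 3·22 + 7
22 = 3·7 + 1
7 = 7·1 + 0
Since gcd(6023, 28925) = 1, back-substitute to write 1 as a combination:
1 = 22 − 3·7
1 = −3·73 + 10·22
1 = 10·1190 − 163·73
1 = −163·4833 + 662·1190
1 = 662·6023 − 825·4833
1 = −825·28925 + 3962·6023
So 6023·3962 ≡ 1 (mod 28925).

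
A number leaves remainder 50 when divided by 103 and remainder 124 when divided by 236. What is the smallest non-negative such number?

Write x = 50 + 103·k. Then 103·k ≡ 124 − 50 ≡ 74 (mod 236).
Need 103⁻¹ mod 236. Extended Euclid on (236, 103):
236 = 2·103 + 30
103 = 3·30 + 13
30 = 2·13 + 4
13 = 3·4 + 1
4 = 4·1 + 0
Back-substitute:
1 = 13 − 3·4
1 = −3·30 + 7·13
1 = 7·103 − 24·30
1 = −24·236 + 55·103
103⁻¹ ≡ 55 (mod 236), so k ≡ 55·74 ≡ 58 (mod 236).
x = 50 + 103·58 = 6024.

6024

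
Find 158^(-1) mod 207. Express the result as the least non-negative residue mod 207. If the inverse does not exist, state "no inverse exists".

38

Run Euclid on (207, 158):
207 = 1·158 + 49
158 = 3·49 + 11
49 = 4·11 + 5
11 = 2·5 + 1
5 = 5·1 + 0
Since gcd(158, 207) = 1, back-substitute to write 1 as a combination:
1 = 11 − 2·5
1 = −2·49 + 9·11
1 = 9·158 − 29·49
1 = −29·207 + 38·158
So 158·38 ≡ 1 (mod 207).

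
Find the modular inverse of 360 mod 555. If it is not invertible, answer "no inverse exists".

no inverse exists

Compute gcd(360, 555):
555 = 1×360 + 195
360 = 1×195 + 165
195 = 1×165 + 30
165 = 5×30 + 15
30 = 2×15 + 0
Since gcd = 15 > 1, 360 is not a unit mod 555.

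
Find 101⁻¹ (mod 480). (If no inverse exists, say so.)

Apply the Euclidean algorithm to 480 and 101:
480 = 4*101 + 76
101 = 1*76 + 25
76 = 3*25 + 1
25 = 25*1 + 0
gcd = 1, so the inverse exists. Back-substitute:
1 = 76 − 3·25
1 = −3·101 + 4·76
1 = 4·480 − 19·101
So 101·(-19) ≡ 1 (mod 480), and -19 ≡ 461 (mod 480).

461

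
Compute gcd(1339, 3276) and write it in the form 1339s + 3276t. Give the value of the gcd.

Apply Euclid's algorithm to 3276 and 1339:
3276 = 2*1339 + 598
1339 = 2*598 + 143
598 = 4*143 + 26
143 = 5*26 + 13
26 = 2*13 + 0
gcd(1339, 3276) = 13.
Express as a combination:
13 = 143 − 5·26
13 = −5·598 + 21·143
13 = 21·1339 − 47·598
13 = −47·3276 + 115·1339
So 13 = (-47)·3276 + (115)·1339.

13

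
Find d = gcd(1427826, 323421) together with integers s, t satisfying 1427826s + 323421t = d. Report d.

3

Repeated division:
1427826 = 4×323421 + 134142
323421 = 2×134142 + 55137
134142 = 2×55137 + 23868
55137 = 2×23868 + 7401
23868 = 3×7401 + 1665
7401 = 4×1665 + 741
1665 = 2×741 + 183
741 = 4×183 + 9
183 = 20×9 + 3
9 = 3×3 + 0
gcd(1427826, 323421) = 3.
Back-substituting:
3 = 183 − 20·9
3 = −20·741 + 81·183
3 = 81·1665 − 182·741
3 = −182·7401 + 809·1665
3 = 809·23868 − 2609·7401
3 = −2609·55137 + 6027·23868
3 = 6027·134142 − 14663·55137
3 = −14663·323421 + 35353·134142
3 = 35353·1427826 − 156075·323421
So 3 = (35353)·1427826 + (-156075)·323421.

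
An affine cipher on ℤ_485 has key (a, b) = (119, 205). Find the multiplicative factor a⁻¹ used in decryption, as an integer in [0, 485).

gcd(485, 119) by repeated division:
485 = 4×119 + 9
119 = 13×9 + 2
9 = 4×2 + 1
2 = 2×1 + 0
The gcd is 1. Working backward:
1 = 9 − 4·2
1 = −4·119 + 53·9
1 = 53·485 − 216·119
Thus 119·(-216) ≡ 1 (mod 485); reducing, -216 mod 485 = 269.

269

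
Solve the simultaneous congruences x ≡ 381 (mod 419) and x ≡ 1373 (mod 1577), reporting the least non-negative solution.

Write x = 381 + 419·k. Then 419·k ≡ 1373 − 381 ≡ 992 (mod 1577).
Need 419⁻¹ mod 1577. Extended Euclid on (1577, 419):
1577 = 3·419 + 320
419 = 1·320 + 99
320 = 3·99 + 23
99 = 4·23 + 7
23 = 3·7 + 2
7 = 3·2 + 1
2 = 2·1 + 0
Back-substitute:
1 = 7 − 3·2
1 = −3·23 + 10·7
1 = 10·99 − 43·23
1 = −43·320 + 139·99
1 = 139·419 − 182·320
1 = −182·1577 + 685·419
419⁻¹ ≡ 685 (mod 1577), so k ≡ 685·992 ≡ 1410 (mod 1577).
x = 381 + 419·1410 = 591171.

591171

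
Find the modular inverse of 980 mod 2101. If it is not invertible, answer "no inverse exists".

gcd(2101, 980) by repeated division:
2101 = 2*980 + 141
980 = 6*141 + 134
141 = 1*134 + 7
134 = 19*7 + 1
7 = 7*1 + 0
Since gcd(980, 2101) = 1, back-substitute to write 1 as a combination:
1 = 134 − 19·7
1 = −19·141 + 20·134
1 = 20·980 − 139·141
1 = −139·2101 + 298·980
So 980·298 ≡ 1 (mod 2101).

298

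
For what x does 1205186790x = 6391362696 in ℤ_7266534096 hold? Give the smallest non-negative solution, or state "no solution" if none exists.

First find gcd(1205186790, 7266534096):
7266534096 = 6*1205186790 + 35413356
1205186790 = 34*35413356 + 1132686
35413356 = 31*1132686 + 300090
1132686 = 3*300090 + 232416
300090 = 1*232416 + 67674
232416 = 3*67674 + 29394
67674 = 2*29394 + 8886
29394 = 3*8886 + 2736
8886 = 3*2736 + 678
2736 = 4*678 + 24
678 = 28*24 + 6
24 = 4*6 + 0
gcd = 6 and 6 | 6391362696, so solutions exist. Divide through by 6: 200864465x ≡ 1065227116 (mod 1211089016).
Now find 200864465⁻¹ mod 1211089016:
1211089016 = 6*200864465 + 5902226
200864465 = 34*5902226 + 188781
5902226 = 31*188781 + 50015
188781 = 3*50015 + 38736
50015 = 1*38736 + 11279
38736 = 3*11279 + 4899
11279 = 2*4899 + 1481
4899 = 3*1481 + 456
1481 = 3*456 + 113
456 = 4*113 + 4
113 = 28*4 + 1
4 = 4*1 + 0
Back-substitute:
1 = 113 − 28·4
1 = −28·456 + 113·113
1 = 113·1481 − 367·456
1 = −367·4899 + 1214·1481
1 = 1214·11279 − 2795·4899
1 = −2795·38736 + 9599·11279
1 = 9599·50015 − 12394·38736
1 = −12394·188781 + 46781·50015
1 = 46781·5902226 − 1462605·188781
1 = −1462605·200864465 + 49775351·5902226
1 = 49775351·1211089016 − 300114711·200864465
So 200864465·(-300114711) ≡ 1 (mod 1211089016), i.e. 200864465⁻¹ ≡ 910974305.
Then x ≡ 910974305·1065227116 ≡ 201128436 (mod 1211089016); the smallest non-negative solution is x = 201128436.

201128436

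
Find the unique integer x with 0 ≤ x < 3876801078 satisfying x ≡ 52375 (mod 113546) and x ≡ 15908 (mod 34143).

2683484993

Write x = 52375 + 113546·k. Then 113546·k ≡ 15908 − 52375 ≡ 31819 (mod 34143).
Need 113546⁻¹ mod 34143. Extended Euclid on (34143, 11117):
34143 = 3×11117 + 792
11117 = 14×792 + 29
792 = 27×29 + 9
29 = 3×9 + 2
9 = 4×2 + 1
2 = 2×1 + 0
Back-substitute:
1 = 9 − 4·2
1 = −4·29 + 13·9
1 = 13·792 − 355·29
1 = −355·11117 + 4983·792
1 = 4983·34143 − 15304·11117
113546⁻¹ ≡ 18839 (mod 34143), so k ≡ 18839·31819 ≡ 23633 (mod 34143).
x = 52375 + 113546·23633 = 2683484993.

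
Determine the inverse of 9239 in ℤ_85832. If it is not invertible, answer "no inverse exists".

66527

Apply the Euclidean algorithm to 85832 and 9239:
85832 = 9×9239 + 2681
9239 = 3×2681 + 1196
2681 = 2×1196 + 289
1196 = 4×289 + 40
289 = 7×40 + 9
40 = 4×9 + 4
9 = 2×4 + 1
4 = 4×1 + 0
The gcd is 1. Working backward:
1 = 9 − 2·4
1 = −2·40 + 9·9
1 = 9·289 − 65·40
1 = −65·1196 + 269·289
1 = 269·2681 − 603·1196
1 = −603·9239 + 2078·2681
1 = 2078·85832 − 19305·9239
Hence 9239⁻¹ ≡ -19305 ≡ 66527 (mod 85832).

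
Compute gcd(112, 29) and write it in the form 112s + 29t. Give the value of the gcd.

1

Repeated division:
112 = 3×29 + 25
29 = 1×25 + 4
25 = 6×4 + 1
4 = 4×1 + 0
gcd(112, 29) = 1.
Express as a combination:
1 = 25 − 6·4
1 = −6·29 + 7·25
1 = 7·112 − 27·29
So 1 = (7)·112 + (-27)·29.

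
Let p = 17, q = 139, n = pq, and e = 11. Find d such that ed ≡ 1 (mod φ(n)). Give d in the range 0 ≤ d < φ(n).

φ(n) = (p−1)(q−1) = 16·138 = 2208.
Need d with 11·d ≡ 1 (mod 2208). Apply the extended Euclidean algorithm:
2208 = 200·11 + 8
11 = 1·8 + 3
8 = 2·3 + 2
3 = 1·2 + 1
2 = 2·1 + 0
Back-substitute:
1 = 3 − 2
1 = −8 + 3·3
1 = 3·11 − 4·8
1 = −4·2208 + 803·11
So 11·803 ≡ 1 (mod 2208), hence d = 803.

803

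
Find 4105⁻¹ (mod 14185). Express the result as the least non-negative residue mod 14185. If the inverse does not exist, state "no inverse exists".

Euclidean algorithm on 14185, 4105:
14185 = 3×4105 + 1870
4105 = 2×1870 + 365
1870 = 5×365 + 45
365 = 8×45 + 5
45 = 9×5 + 0
gcd(4105, 14185) = 5 ≠ 1, so 4105 has no multiplicative inverse modulo 14185.

no inverse exists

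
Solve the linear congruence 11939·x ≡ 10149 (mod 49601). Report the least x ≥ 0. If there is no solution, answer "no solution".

First find gcd(11939, 49601):
49601 = 4*11939 + 1845
11939 = 6*1845 + 869
1845 = 2*869 + 107
869 = 8*107 + 13
107 = 8*13 + 3
13 = 4*3 + 1
3 = 3*1 + 0
gcd = 1, so a unique solution mod 49601 exists.
Back-substitute for the Bézout coefficients:
1 = 13 − 4·3
1 = −4·107 + 33·13
1 = 33·869 − 268·107
1 = −268·1845 + 569·869
1 = 569·11939 − 3682·1845
1 = −3682·49601 + 15297·11939
So 11939·(15297) ≡ 1 (mod 49601), giving 11939⁻¹ ≡ 15297.
x ≡ 11939⁻¹·10149 ≡ 15297·10149 ≡ 47724 (mod 49601).

47724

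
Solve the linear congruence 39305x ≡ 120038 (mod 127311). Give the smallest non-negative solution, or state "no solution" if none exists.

First find gcd(39305, 127311):
127311 = 3·39305 + 9396
39305 = 4·9396 + 1721
9396 = 5·1721 + 791
1721 = 2·791 + 139
791 = 5·139 + 96
139 = 1·96 + 43
96 = 2·43 + 10
43 = 4·10 + 3
10 = 3·3 + 1
3 = 3·1 + 0
gcd = 1, so a unique solution mod 127311 exists.
Back-substitute for the Bézout coefficients:
1 = 10 − 3·3
1 = −3·43 + 13·10
1 = 13·96 − 29·43
1 = −29·139 + 42·96
1 = 42·791 − 239·139
1 = −239·1721 + 520·791
1 = 520·9396 − 2839·1721
1 = −2839·39305 + 11876·9396
1 = 11876·127311 − 38467·39305
So 39305·(-38467) ≡ 1 (mod 127311), giving 39305⁻¹ ≡ 88844.
x ≡ 39305⁻¹·120038 ≡ 88844·120038 ≡ 68224 (mod 127311).

68224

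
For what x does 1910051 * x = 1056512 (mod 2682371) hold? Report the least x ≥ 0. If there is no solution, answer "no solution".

First find gcd(1910051, 2682371):
2682371 = 1*1910051 + 772320
1910051 = 2*772320 + 365411
772320 = 2*365411 + 41498
365411 = 8*41498 + 33427
41498 = 1*33427 + 8071
33427 = 4*8071 + 1143
8071 = 7*1143 + 70
1143 = 16*70 + 23
70 = 3*23 + 1
23 = 23*1 + 0
gcd = 1, so a unique solution mod 2682371 exists.
Back-substitute for the Bézout coefficients:
1 = 70 − 3·23
1 = −3·1143 + 49·70
1 = 49·8071 − 346·1143
1 = −346·33427 + 1433·8071
1 = 1433·41498 − 1779·33427
1 = −1779·365411 + 15665·41498
1 = 15665·772320 − 33109·365411
1 = −33109·1910051 + 81883·772320
1 = 81883·2682371 − 114992·1910051
So 1910051·(-114992) ≡ 1 (mod 2682371), giving 1910051⁻¹ ≡ 2567379.
x ≡ 1910051⁻¹·1056512 ≡ 2567379·1056512 ≡ 2201799 (mod 2682371).

2201799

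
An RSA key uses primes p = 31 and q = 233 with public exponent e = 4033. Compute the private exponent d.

φ(n) = (p−1)(q−1) = 30·232 = 6960.
Need d with 4033·d ≡ 1 (mod 6960). Apply the extended Euclidean algorithm:
6960 = 1·4033 + 2927
4033 = 1·2927 + 1106
2927 = 2·1106 + 715
1106 = 1·715 + 391
715 = 1·391 + 324
391 = 1·324 + 67
324 = 4·67 + 56
67 = 1·56 + 11
56 = 5·11 + 1
11 = 11·1 + 0
Back-substitute:
1 = 56 − 5·11
1 = −5·67 + 6·56
1 = 6·324 − 29·67
1 = −29·391 + 35·324
1 = 35·715 − 64·391
1 = −64·1106 + 99·715
1 = 99·2927 − 262·1106
1 = −262·4033 + 361·2927
1 = 361·6960 − 623·4033
So 4033·(-623) ≡ 1 (mod 6960), hence d ≡ -623 ≡ 6337 (mod 6960).

6337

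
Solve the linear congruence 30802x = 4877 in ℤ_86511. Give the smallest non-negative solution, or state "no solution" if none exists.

3143

First find gcd(30802, 86511):
86511 = 2×30802 + 24907
30802 = 1×24907 + 5895
24907 = 4×5895 + 1327
5895 = 4×1327 + 587
1327 = 2×587 + 153
587 = 3×153 + 128
153 = 1×128 + 25
128 = 5×25 + 3
25 = 8×3 + 1
3 = 3×1 + 0
gcd = 1, so a unique solution mod 86511 exists.
Back-substitute for the Bézout coefficients:
1 = 25 − 8·3
1 = −8·128 + 41·25
1 = 41·153 − 49·128
1 = −49·587 + 188·153
1 = 188·1327 − 425·587
1 = −425·5895 + 1888·1327
1 = 1888·24907 − 7977·5895
1 = −7977·30802 + 9865·24907
1 = 9865·86511 − 27707·30802
So 30802·(-27707) ≡ 1 (mod 86511), giving 30802⁻¹ ≡ 58804.
x ≡ 30802⁻¹·4877 ≡ 58804·4877 ≡ 3143 (mod 86511).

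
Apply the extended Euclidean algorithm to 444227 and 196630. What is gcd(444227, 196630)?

7

Repeated division:
444227 = 2·196630 + 50967
196630 = 3·50967 + 43729
50967 = 1·43729 + 7238
43729 = 6·7238 + 301
7238 = 24·301 + 14
301 = 21·14 + 7
14 = 2·7 + 0
gcd(444227, 196630) = 7.
Working backward:
7 = 301 − 21·14
7 = −21·7238 + 505·301
7 = 505·43729 − 3051·7238
7 = −3051·50967 + 3556·43729
7 = 3556·196630 − 13719·50967
7 = −13719·444227 + 30994·196630
So 7 = (-13719)·444227 + (30994)·196630.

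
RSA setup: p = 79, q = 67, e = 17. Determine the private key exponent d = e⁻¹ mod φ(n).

φ(n) = (p−1)(q−1) = 78·66 = 5148.
Need d with 17·d ≡ 1 (mod 5148). Apply the extended Euclidean algorithm:
5148 = 302×17 + 14
17 = 1×14 + 3
14 = 4×3 + 2
3 = 1×2 + 1
2 = 2×1 + 0
Back-substitute:
1 = 3 − 2
1 = −14 + 5·3
1 = 5·17 − 6·14
1 = −6·5148 + 1817·17
So 17·1817 ≡ 1 (mod 5148), hence d = 1817.

1817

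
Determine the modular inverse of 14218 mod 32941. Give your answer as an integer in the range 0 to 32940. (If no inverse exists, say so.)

10215

gcd(32941, 14218) by repeated division:
32941 = 2×14218 + 4505
14218 = 3×4505 + 703
4505 = 6×703 + 287
703 = 2×287 + 129
287 = 2×129 + 29
129 = 4×29 + 13
29 = 2×13 + 3
13 = 4×3 + 1
3 = 3×1 + 0
Since gcd(14218, 32941) = 1, back-substitute to write 1 as a combination:
1 = 13 − 4·3
1 = −4·29 + 9·13
1 = 9·129 − 40·29
1 = −40·287 + 89·129
1 = 89·703 − 218·287
1 = −218·4505 + 1397·703
1 = 1397·14218 − 4409·4505
1 = −4409·32941 + 10215·14218
So 14218·10215 ≡ 1 (mod 32941).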